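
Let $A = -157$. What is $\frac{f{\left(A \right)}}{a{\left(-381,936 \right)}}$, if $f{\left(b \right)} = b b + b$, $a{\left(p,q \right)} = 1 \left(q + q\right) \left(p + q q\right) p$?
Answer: $- \frac{157}{4003768980} \approx -3.9213 \cdot 10^{-8}$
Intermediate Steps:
$a{\left(p,q \right)} = 2 p q \left(p + q^{2}\right)$ ($a{\left(p,q \right)} = 1 \cdot 2 q \left(p + q^{2}\right) p = 2 q \left(p + q^{2}\right) p = 2 p q \left(p + q^{2}\right)$)
$f{\left(b \right)} = b + b^{2}$ ($f{\left(b \right)} = b^{2} + b = b + b^{2}$)
$\frac{f{\left(A \right)}}{a{\left(-381,936 \right)}} = \frac{\left(-157\right) \left(1 - 157\right)}{2 \left(-381\right) 936 \left(-381 + 936^{2}\right)} = \frac{\left(-157\right) \left(-156\right)}{2 \left(-381\right) 936 \left(-381 + 876096\right)} = \frac{24492}{2 \left(-381\right) 936 \cdot 875715} = \frac{24492}{-624587960880} = 24492 \left(- \frac{1}{624587960880}\right) = - \frac{157}{4003768980}$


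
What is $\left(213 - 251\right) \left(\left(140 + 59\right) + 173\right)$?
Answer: $-14136$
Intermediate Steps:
$\left(213 - 251\right) \left(\left(140 + 59\right) + 173\right) = - 38 \left(199 + 173\right) = \left(-38\right) 372 = -14136$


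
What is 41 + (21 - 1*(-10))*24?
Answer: 785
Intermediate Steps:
41 + (21 - 1*(-10))*24 = 41 + (21 + 10)*24 = 41 + 31*24 = 41 + 744 = 785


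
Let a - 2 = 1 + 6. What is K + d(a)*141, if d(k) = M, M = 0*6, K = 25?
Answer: 25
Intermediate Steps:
a = 9 (a = 2 + (1 + 6) = 2 + 7 = 9)
M = 0
d(k) = 0
K + d(a)*141 = 25 + 0*141 = 25 + 0 = 25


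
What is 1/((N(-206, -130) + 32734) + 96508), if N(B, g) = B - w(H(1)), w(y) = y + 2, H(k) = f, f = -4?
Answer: 1/129038 ≈ 7.7497e-6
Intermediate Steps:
H(k) = -4
w(y) = 2 + y
N(B, g) = 2 + B (N(B, g) = B - (2 - 4) = B - 1*(-2) = B + 2 = 2 + B)
1/((N(-206, -130) + 32734) + 96508) = 1/(((2 - 206) + 32734) + 96508) = 1/((-204 + 32734) + 96508) = 1/(32530 + 96508) = 1/129038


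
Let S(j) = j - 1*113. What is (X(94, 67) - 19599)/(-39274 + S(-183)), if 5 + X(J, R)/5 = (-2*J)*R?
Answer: 41302/19785 ≈ 2.0875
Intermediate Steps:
X(J, R) = -25 - 10*J*R (X(J, R) = -25 + 5*((-2*J)*R) = -25 + 5*(-2*J*R) = -25 - 10*J*R)
S(j) = -113 + j (S(j) = j - 113 = -113 + j)
(X(94, 67) - 19599)/(-39274 + S(-183)) = ((-25 - 10*94*67) - 19599)/(-39274 + (-113 - 183)) = ((-25 - 62980) - 19599)/(-39274 - 296) = (-63005 - 19599)/(-39570) = -82604*(-1/39570) = 41302/19785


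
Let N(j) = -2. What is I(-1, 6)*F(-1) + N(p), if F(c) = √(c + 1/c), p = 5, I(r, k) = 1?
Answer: -2 + I*√2 ≈ -2.0 + 1.4142*I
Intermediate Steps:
I(-1, 6)*F(-1) + N(p) = 1*√(-1 + 1/(-1)) - 2 = 1*√(-1 - 1) - 2 = 1*√(-2) - 2 = 1*(I*√2) - 2 = I*√2 - 2 = -2 + I*√2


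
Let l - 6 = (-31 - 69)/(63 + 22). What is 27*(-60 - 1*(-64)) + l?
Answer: 1918/17 ≈ 112.82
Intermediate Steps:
l = 82/17 (l = 6 + (-31 - 69)/(63 + 22) = 6 - 100/85 = 6 - 100*1/85 = 6 - 20/17 = 82/17 ≈ 4.8235)
27*(-60 - 1*(-64)) + l = 27*(-60 - 1*(-64)) + 82/17 = 27*(-60 + 64) + 82/17 = 27*4 + 82/17 = 108 + 82/17 = 1918/17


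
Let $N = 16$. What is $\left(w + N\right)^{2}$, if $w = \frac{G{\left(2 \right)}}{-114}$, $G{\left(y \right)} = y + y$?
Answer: $\frac{828100}{3249} \approx 254.88$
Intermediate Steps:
$G{\left(y \right)} = 2 y$
$w = - \frac{2}{57}$ ($w = \frac{2 \cdot 2}{-114} = 4 \left(- \frac{1}{114}\right) = - \frac{2}{57} \approx -0.035088$)
$\left(w + N\right)^{2} = \left(- \frac{2}{57} + 16\right)^{2} = \left(\frac{910}{57}\right)^{2} = \frac{828100}{3249}$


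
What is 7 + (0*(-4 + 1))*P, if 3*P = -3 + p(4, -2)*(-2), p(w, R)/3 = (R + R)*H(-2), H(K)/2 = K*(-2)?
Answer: 7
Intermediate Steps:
H(K) = -4*K (H(K) = 2*(K*(-2)) = 2*(-2*K) = -4*K)
p(w, R) = 48*R (p(w, R) = 3*((R + R)*(-4*(-2))) = 3*((2*R)*8) = 3*(16*R) = 48*R)
P = 63 (P = (-3 + (48*(-2))*(-2))/3 = (-3 - 96*(-2))/3 = (-3 + 192)/3 = (⅓)*189 = 63)
7 + (0*(-4 + 1))*P = 7 + (0*(-4 + 1))*63 = 7 + (0*(-3))*63 = 7 + 0*63 = 7 + 0 = 7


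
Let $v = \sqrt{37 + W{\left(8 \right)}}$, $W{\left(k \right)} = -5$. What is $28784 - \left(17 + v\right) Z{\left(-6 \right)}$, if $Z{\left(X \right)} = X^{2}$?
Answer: $28172 - 144 \sqrt{2} \approx 27968.0$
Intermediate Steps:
$v = 4 \sqrt{2}$ ($v = \sqrt{37 - 5} = \sqrt{32} = 4 \sqrt{2} \approx 5.6569$)
$28784 - \left(17 + v\right) Z{\left(-6 \right)} = 28784 - \left(17 + 4 \sqrt{2}\right) \left(-6\right)^{2} = 28784 - \left(17 + 4 \sqrt{2}\right) 36 = 28784 - \left(612 + 144 \sqrt{2}\right) = 28172 - 144 \sqrt{2}$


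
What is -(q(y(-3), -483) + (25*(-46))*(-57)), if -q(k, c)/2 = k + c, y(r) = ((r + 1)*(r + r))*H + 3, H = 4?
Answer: -66414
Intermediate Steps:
y(r) = 3 + 8*r*(1 + r) (y(r) = ((r + 1)*(r + r))*4 + 3 = ((1 + r)*(2*r))*4 + 3 = (2*r*(1 + r))*4 + 3 = 8*r*(1 + r) + 3 = 3 + 8*r*(1 + r))
q(k, c) = -2*c - 2*k (q(k, c) = -2*(k + c) = -2*(c + k) = -2*c - 2*k)
-(q(y(-3), -483) + (25*(-46))*(-57)) = -((-2*(-483) - 2*(3 + 8*(-3) + 8*(-3)²)) + (25*(-46))*(-57)) = -((966 - 2*(3 - 24 + 8*9)) - 1150*(-57)) = -((966 - 2*(3 - 24 + 72)) + 65550) = -((966 - 2*51) + 65550) = -((966 - 102) + 65550) = -(864 + 65550) = -1*66414 = -66414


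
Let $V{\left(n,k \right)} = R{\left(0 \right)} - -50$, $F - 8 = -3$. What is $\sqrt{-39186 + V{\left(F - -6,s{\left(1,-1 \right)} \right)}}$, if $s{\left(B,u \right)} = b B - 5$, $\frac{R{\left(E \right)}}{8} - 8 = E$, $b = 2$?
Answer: $4 i \sqrt{2442} \approx 197.67 i$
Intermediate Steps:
$F = 5$ ($F = 8 - 3 = 5$)
$R{\left(E \right)} = 64 + 8 E$
$s{\left(B,u \right)} = -5 + 2 B$ ($s{\left(B,u \right)} = 2 B - 5 = -5 + 2 B$)
$V{\left(n,k \right)} = 114$ ($V{\left(n,k \right)} = \left(64 + 8 \cdot 0\right) - -50 = \left(64 + 0\right) + 50 = 64 + 50 = 114$)
$\sqrt{-39186 + V{\left(F - -6,s{\left(1,-1 \right)} \right)}} = \sqrt{-39186 + 114} = \sqrt{-39072} = 4 i \sqrt{2442}$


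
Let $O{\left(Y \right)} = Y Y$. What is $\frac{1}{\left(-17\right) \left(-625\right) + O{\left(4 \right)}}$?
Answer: $\frac{1}{10641} \approx 9.3976 \cdot 10^{-5}$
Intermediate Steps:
$O{\left(Y \right)} = Y^{2}$
$\frac{1}{\left(-17\right) \left(-625\right) + O{\left(4 \right)}} = \frac{1}{\left(-17\right) \left(-625\right) + 4^{2}} = \frac{1}{10625 + 16} = \frac{1}{10641}$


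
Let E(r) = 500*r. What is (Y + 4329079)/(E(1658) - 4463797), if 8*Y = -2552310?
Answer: -16040161/14539188 ≈ -1.1032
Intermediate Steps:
Y = -1276155/4 (Y = (⅛)*(-2552310) = -1276155/4 ≈ -3.1904e+5)
(Y + 4329079)/(E(1658) - 4463797) = (-1276155/4 + 4329079)/(500*1658 - 4463797) = 16040161/(4*(829000 - 4463797)) = (16040161/4)/(-3634797) = (16040161/4)*(-1/3634797) = -16040161/14539188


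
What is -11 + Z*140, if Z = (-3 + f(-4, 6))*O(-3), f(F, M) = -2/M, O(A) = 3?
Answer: -1411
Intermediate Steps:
Z = -10 (Z = (-3 - 2/6)*3 = (-3 - 2*⅙)*3 = (-3 - ⅓)*3 = -10/3*3 = -10)
-11 + Z*140 = -11 - 10*140 = -11 - 1400 = -1411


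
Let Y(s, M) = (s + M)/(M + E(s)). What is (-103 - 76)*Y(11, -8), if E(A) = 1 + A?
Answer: -537/4 ≈ -134.25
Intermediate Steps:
Y(s, M) = (M + s)/(1 + M + s) (Y(s, M) = (s + M)/(M + (1 + s)) = (M + s)/(1 + M + s))
(-103 - 76)*Y(11, -8) = (-103 - 76)*((-8 + 11)/(1 - 8 + 11)) = -179*3/4 = -179*¾ = -537/4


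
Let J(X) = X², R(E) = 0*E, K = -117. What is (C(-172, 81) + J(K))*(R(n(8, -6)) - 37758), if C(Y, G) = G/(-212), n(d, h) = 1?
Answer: -54786612573/106 ≈ -5.1685e+8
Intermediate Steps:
C(Y, G) = -G/212 (C(Y, G) = G*(-1/212) = -G/212)
R(E) = 0
(C(-172, 81) + J(K))*(R(n(8, -6)) - 37758) = (-1/212*81 + (-117)²)*(0 - 37758) = (-81/212 + 13689)*(-37758) = (2901987/212)*(-37758) = -54786612573/106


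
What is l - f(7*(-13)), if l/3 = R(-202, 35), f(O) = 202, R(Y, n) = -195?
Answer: -787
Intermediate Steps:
l = -585 (l = 3*(-195) = -585)
l - f(7*(-13)) = -585 - 1*202 = -585 - 202 = -787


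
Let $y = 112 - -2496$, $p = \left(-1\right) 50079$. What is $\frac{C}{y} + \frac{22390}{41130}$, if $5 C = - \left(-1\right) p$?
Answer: $- \frac{176778367}{53633520} \approx -3.296$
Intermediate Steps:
$p = -50079$
$y = 2608$ ($y = 112 + 2496 = 2608$)
$C = - \frac{50079}{5}$ ($C = \frac{\left(-1\right) \left(\left(-1\right) \left(-50079\right)\right)}{5} = \frac{\left(-1\right) 50079}{5} = \frac{1}{5} \left(-50079\right) = - \frac{50079}{5} \approx -10016.0$)
$\frac{C}{y} + \frac{22390}{41130} = - \frac{50079}{5 \cdot 2608} + \frac{22390}{41130} = \left(- \frac{50079}{5}\right) \frac{1}{2608} + 22390 \cdot \frac{1}{41130} = - \frac{50079}{13040} + \frac{2239}{4113} = - \frac{176778367}{53633520}$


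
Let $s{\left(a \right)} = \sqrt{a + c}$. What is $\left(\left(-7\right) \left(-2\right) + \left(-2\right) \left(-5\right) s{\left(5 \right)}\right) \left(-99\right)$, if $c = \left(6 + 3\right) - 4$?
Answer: $-1386 - 990 \sqrt{10} \approx -4516.7$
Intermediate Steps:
$c = 5$ ($c = 9 - 4 = 5$)
$s{\left(a \right)} = \sqrt{5 + a}$ ($s{\left(a \right)} = \sqrt{a + 5} = \sqrt{5 + a}$)
$\left(\left(-7\right) \left(-2\right) + \left(-2\right) \left(-5\right) s{\left(5 \right)}\right) \left(-99\right) = \left(\left(-7\right) \left(-2\right) + \left(-2\right) \left(-5\right) \sqrt{5 + 5}\right) \left(-99\right) = \left(14 + 10 \sqrt{10}\right) \left(-99\right) = -1386 - 990 \sqrt{10}$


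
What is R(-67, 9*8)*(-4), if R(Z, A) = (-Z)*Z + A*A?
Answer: -2780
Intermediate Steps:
R(Z, A) = A² - Z² (R(Z, A) = -Z² + A² = A² - Z²)
R(-67, 9*8)*(-4) = ((9*8)² - 1*(-67)²)*(-4) = (72² - 1*4489)*(-4) = (5184 - 4489)*(-4) = 695*(-4) = -2780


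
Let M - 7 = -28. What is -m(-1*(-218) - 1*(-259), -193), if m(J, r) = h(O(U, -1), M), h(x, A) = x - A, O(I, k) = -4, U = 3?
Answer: -17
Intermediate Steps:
M = -21 (M = 7 - 28 = -21)
m(J, r) = 17 (m(J, r) = -4 - 1*(-21) = -4 + 21 = 17)
-m(-1*(-218) - 1*(-259), -193) = -1*17 = -17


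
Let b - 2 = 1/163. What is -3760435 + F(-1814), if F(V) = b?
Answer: -612950578/163 ≈ -3.7604e+6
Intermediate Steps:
b = 327/163 (b = 2 + 1/163 = 327/163 ≈ 2.0061)
F(V) = 327/163
-3760435 + F(-1814) = -3760435 + 327/163 = -612950578/163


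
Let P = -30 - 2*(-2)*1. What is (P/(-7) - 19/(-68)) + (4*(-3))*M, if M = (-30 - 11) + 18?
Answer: 133277/476 ≈ 279.99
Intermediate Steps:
P = -26 (P = -30 + 4*1 = -30 + 4 = -26)
M = -23 (M = -41 + 18 = -23)
(P/(-7) - 19/(-68)) + (4*(-3))*M = (-26/(-7) - 19/(-68)) + (4*(-3))*(-23) = (-26*(-⅐) - 19*(-1/68)) - 12*(-23) = (26/7 + 19/68) + 276 = 1901/476 + 276 = 133277/476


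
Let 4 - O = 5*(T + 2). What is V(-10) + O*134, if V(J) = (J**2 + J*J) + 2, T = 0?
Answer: -602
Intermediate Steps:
O = -6 (O = 4 - 5*(0 + 2) = 4 - 5*2 = 4 - 1*10 = 4 - 10 = -6)
V(J) = 2 + 2*J**2 (V(J) = (J**2 + J**2) + 2 = 2*J**2 + 2 = 2 + 2*J**2)
V(-10) + O*134 = (2 + 2*(-10)**2) - 6*134 = (2 + 2*100) - 804 = (2 + 200) - 804 = 202 - 804 = -602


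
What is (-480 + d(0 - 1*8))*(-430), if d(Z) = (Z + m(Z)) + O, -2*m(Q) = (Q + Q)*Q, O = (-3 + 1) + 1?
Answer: 237790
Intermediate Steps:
O = -1 (O = -2 + 1 = -1)
m(Q) = -Q**2 (m(Q) = -(Q + Q)*Q/2 = -2*Q*Q/2 = -Q**2)
d(Z) = -1 + Z - Z**2 (d(Z) = (Z - Z**2) - 1 = -1 + Z - Z**2)
(-480 + d(0 - 1*8))*(-430) = (-480 + (-1 + (0 - 1*8) - (0 - 1*8)**2))*(-430) = (-480 + (-1 + (0 - 8) - (0 - 8)**2))*(-430) = (-480 + (-1 - 8 - 1*(-8)**2))*(-430) = (-480 + (-1 - 8 - 1*64))*(-430) = (-480 + (-1 - 8 - 64))*(-430) = (-480 - 73)*(-430) = -553*(-430) = 237790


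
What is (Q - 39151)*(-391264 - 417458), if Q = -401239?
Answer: 356153081580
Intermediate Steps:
(Q - 39151)*(-391264 - 417458) = (-401239 - 39151)*(-391264 - 417458) = -440390*(-808722) = 356153081580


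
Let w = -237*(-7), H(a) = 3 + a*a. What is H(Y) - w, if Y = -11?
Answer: -1535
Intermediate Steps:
H(a) = 3 + a**2
w = 1659
H(Y) - w = (3 + (-11)**2) - 1*1659 = (3 + 121) - 1659 = 124 - 1659 = -1535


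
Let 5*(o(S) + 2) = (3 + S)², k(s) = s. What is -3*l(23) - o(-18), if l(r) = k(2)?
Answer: -49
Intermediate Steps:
l(r) = 2
o(S) = -2 + (3 + S)²/5
-3*l(23) - o(-18) = -3*2 - (-2 + (3 - 18)²/5) = -6 - (-2 + (⅕)*(-15)²) = -6 - (-2 + (⅕)*225) = -6 - (-2 + 45) = -6 - 1*43 = -6 - 43 = -49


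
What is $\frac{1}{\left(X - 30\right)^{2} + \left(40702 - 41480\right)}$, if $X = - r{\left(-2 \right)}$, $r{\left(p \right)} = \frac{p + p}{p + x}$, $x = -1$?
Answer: $\frac{9}{1834} \approx 0.0049073$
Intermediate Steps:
$r{\left(p \right)} = \frac{2 p}{-1 + p}$ ($r{\left(p \right)} = \frac{p + p}{p - 1} = \frac{2 p}{-1 + p}$)
$X = - \frac{4}{3}$ ($X = - \frac{2 \left(-2\right)}{-1 - 2} = - \frac{2 \left(-2\right)}{-3} = - \frac{2 \left(-2\right) \left(-1\right)}{3} = \left(-1\right) \frac{4}{3} = - \frac{4}{3} \approx -1.3333$)
$\frac{1}{\left(X - 30\right)^{2} + \left(40702 - 41480\right)} = \frac{1}{\left(- \frac{4}{3} - 30\right)^{2} + \left(40702 - 41480\right)} = \frac{1}{\left(- \frac{94}{3}\right)^{2} + \left(40702 - 41480\right)} = \frac{1}{\frac{8836}{9} - 778} = \frac{1}{\frac{1834}{9}} = \frac{9}{1834}$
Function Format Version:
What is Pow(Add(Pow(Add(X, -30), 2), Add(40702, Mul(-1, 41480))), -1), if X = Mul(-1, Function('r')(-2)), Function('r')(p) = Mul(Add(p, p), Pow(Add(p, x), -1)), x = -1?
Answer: Rational(9, 1834) ≈ 0.0049073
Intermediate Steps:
Function('r')(p) = Mul(2, p, Pow(Add(-1, p), -1)) (Function('r')(p) = Mul(Add(p, p), Pow(Add(p, -1), -1)) = Mul(Mul(2, p), Pow(Add(-1, p), -1)) = Mul(2, p, Pow(Add(-1, p), -1)))
X = Rational(-4, 3) (X = Mul(-1, Mul(2, -2, Pow(Add(-1, -2), -1))) = Mul(-1, Mul(2, -2, Pow(-3, -1))) = Mul(-1, Mul(2, -2, Rational(-1, 3))) = Mul(-1, Rational(4, 3)) = Rational(-4, 3) ≈ -1.3333)
Pow(Add(Pow(Add(X, -30), 2), Add(40702, Mul(-1, 41480))), -1) = Pow(Add(Pow(Add(Rational(-4, 3), -30), 2), Add(40702, Mul(-1, 41480))), -1) = Pow(Add(Pow(Rational(-94, 3), 2), Add(40702, -41480)), -1) = Pow(Add(Rational(8836, 9), -778), -1) = Pow(Rational(1834, 9), -1) = Rational(9, 1834)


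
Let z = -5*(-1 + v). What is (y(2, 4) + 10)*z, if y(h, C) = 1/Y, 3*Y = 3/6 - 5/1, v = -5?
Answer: 280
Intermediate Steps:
Y = -3/2 (Y = (3/6 - 5/1)/3 = (3*(⅙) - 5*1)/3 = (½ - 5)/3 = (⅓)*(-9/2) = -3/2 ≈ -1.5000)
z = 30 (z = -5*(-1 - 5) = -5*(-6) = 30)
y(h, C) = -⅔ (y(h, C) = 1/(-3/2) = -⅔)
(y(2, 4) + 10)*z = (-⅔ + 10)*30 = (28/3)*30 = 280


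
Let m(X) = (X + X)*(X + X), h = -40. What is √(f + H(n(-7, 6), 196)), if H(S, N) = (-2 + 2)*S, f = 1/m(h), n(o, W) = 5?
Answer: 1/80 ≈ 0.012500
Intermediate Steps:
m(X) = 4*X² (m(X) = (2*X)*(2*X) = 4*X²)
f = 1/6400 (f = 1/(4*(-40)²) = 1/(4*1600) = 1/6400 ≈ 0.00015625)
H(S, N) = 0 (H(S, N) = 0*S = 0)
√(f + H(n(-7, 6), 196)) = √(1/6400 + 0) = √(1/6400) = 1/80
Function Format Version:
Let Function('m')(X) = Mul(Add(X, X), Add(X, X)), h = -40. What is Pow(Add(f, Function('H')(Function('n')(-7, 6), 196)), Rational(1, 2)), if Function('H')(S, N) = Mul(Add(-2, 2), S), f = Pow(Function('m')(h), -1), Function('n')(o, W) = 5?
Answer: Rational(1, 80) ≈ 0.012500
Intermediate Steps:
Function('m')(X) = Mul(4, Pow(X, 2)) (Function('m')(X) = Mul(Mul(2, X), Mul(2, X)) = Mul(4, Pow(X, 2)))
f = Rational(1, 6400) (f = Pow(Mul(4, Pow(-40, 2)), -1) = Pow(Mul(4, 1600), -1) = Pow(6400, -1) = Rational(1, 6400) ≈ 0.00015625)
Function('H')(S, N) = 0 (Function('H')(S, N) = Mul(0, S) = 0)
Pow(Add(f, Function('H')(Function('n')(-7, 6), 196)), Rational(1, 2)) = Pow(Add(Rational(1, 6400), 0), Rational(1, 2)) = Pow(Rational(1, 6400), Rational(1, 2)) = Rational(1, 80)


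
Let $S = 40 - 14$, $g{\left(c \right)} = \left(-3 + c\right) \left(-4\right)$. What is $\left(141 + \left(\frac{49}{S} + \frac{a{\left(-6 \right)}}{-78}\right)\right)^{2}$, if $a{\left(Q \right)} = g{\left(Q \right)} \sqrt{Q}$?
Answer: $\frac{13800361}{676} - \frac{22290 i \sqrt{6}}{169} \approx 20415.0 - 323.07 i$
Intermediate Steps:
$g{\left(c \right)} = 12 - 4 c$
$a{\left(Q \right)} = \sqrt{Q} \left(12 - 4 Q\right)$ ($a{\left(Q \right)} = \left(12 - 4 Q\right) \sqrt{Q} = \sqrt{Q} \left(12 - 4 Q\right)$)
$S = 26$ ($S = 40 - 14 = 26$)
$\left(141 + \left(\frac{49}{S} + \frac{a{\left(-6 \right)}}{-78}\right)\right)^{2} = \left(141 + \left(\frac{49}{26} + \frac{4 \sqrt{-6} \left(3 - -6\right)}{-78}\right)\right)^{2} = \left(141 + \left(49 \cdot \frac{1}{26} + 4 i \sqrt{6} \left(3 + 6\right) \left(- \frac{1}{78}\right)\right)\right)^{2} = \left(141 + \left(\frac{49}{26} + 4 i \sqrt{6} \cdot 9 \left(- \frac{1}{78}\right)\right)\right)^{2} = \left(141 + \left(\frac{49}{26} + 36 i \sqrt{6} \left(- \frac{1}{78}\right)\right)\right)^{2} = \left(141 + \left(\frac{49}{26} - \frac{6 i \sqrt{6}}{13}\right)\right)^{2} = \left(\frac{3715}{26} - \frac{6 i \sqrt{6}}{13}\right)^{2}$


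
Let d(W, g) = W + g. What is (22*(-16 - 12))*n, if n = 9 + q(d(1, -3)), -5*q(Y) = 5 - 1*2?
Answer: -25872/5 ≈ -5174.4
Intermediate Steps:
q(Y) = -3/5 (q(Y) = -(5 - 1*2)/5 = -(5 - 2)/5 = -1/5*3 = -3/5)
n = 42/5 (n = 9 - 3/5 = 42/5 ≈ 8.4000)
(22*(-16 - 12))*n = (22*(-16 - 12))*(42/5) = (22*(-28))*(42/5) = -616*42/5 = -25872/5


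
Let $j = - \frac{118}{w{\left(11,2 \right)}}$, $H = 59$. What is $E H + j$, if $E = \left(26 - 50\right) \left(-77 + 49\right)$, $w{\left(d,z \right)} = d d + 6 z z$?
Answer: $\frac{5748842}{145} \approx 39647.0$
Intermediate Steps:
$w{\left(d,z \right)} = d^{2} + 6 z^{2}$
$j = - \frac{118}{145}$ ($j = - \frac{118}{11^{2} + 6 \cdot 2^{2}} = - \frac{118}{121 + 6 \cdot 4} = - \frac{118}{121 + 24} = - \frac{118}{145} \approx -0.81379$)
$E = 672$ ($E = \left(-24\right) \left(-28\right) = 672$)
$E H + j = 672 \cdot 59 - \frac{118}{145} = 39648 - \frac{118}{145} = \frac{5748842}{145}$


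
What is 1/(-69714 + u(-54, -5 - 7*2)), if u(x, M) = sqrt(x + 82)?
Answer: -34857/2430020884 - sqrt(7)/2430020884 ≈ -1.4345e-5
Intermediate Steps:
u(x, M) = sqrt(82 + x)
1/(-69714 + u(-54, -5 - 7*2)) = 1/(-69714 + sqrt(82 - 54)) = 1/(-69714 + sqrt(28)) = 1/(-69714 + 2*sqrt(7))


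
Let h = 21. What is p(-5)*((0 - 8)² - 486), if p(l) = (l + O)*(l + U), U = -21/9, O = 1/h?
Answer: -965536/63 ≈ -15326.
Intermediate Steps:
O = 1/21 ≈ 0.047619
U = -7/3 (U = -21*⅑ = -7/3 ≈ -2.3333)
p(l) = (-7/3 + l)*(1/21 + l) (p(l) = (l + 1/21)*(l - 7/3) = (1/21 + l)*(-7/3 + l) = (-7/3 + l)*(1/21 + l))
p(-5)*((0 - 8)² - 486) = (-⅑ + (-5)² - 16/7*(-5))*((0 - 8)² - 486) = (-⅑ + 25 + 80/7)*((-8)² - 486) = 2288*(64 - 486)/63 = (2288/63)*(-422) = -965536/63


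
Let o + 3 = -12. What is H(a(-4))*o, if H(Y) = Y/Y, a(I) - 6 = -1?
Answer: -15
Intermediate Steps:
a(I) = 5 (a(I) = 6 - 1 = 5)
o = -15 (o = -3 - 12 = -15)
H(Y) = 1
H(a(-4))*o = 1*(-15) = -15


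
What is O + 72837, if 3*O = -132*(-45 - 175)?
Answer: 82517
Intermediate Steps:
O = 9680 (O = (-132*(-45 - 175))/3 = (-132*(-220))/3 = (⅓)*29040 = 9680)
O + 72837 = 9680 + 72837 = 82517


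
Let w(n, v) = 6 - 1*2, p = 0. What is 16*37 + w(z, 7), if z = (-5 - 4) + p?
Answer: 596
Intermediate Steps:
z = -9 (z = (-5 - 4) + 0 = -9 + 0 = -9)
w(n, v) = 4 (w(n, v) = 6 - 2 = 4)
16*37 + w(z, 7) = 16*37 + 4 = 592 + 4 = 596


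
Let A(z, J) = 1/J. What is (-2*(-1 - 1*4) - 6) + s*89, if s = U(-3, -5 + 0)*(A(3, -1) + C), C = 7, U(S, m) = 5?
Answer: 2674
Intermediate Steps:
s = 30 (s = 5*(1/(-1) + 7) = 5*(-1 + 7) = 5*6 = 30)
(-2*(-1 - 1*4) - 6) + s*89 = (-2*(-1 - 1*4) - 6) + 30*89 = (-2*(-1 - 4) - 6) + 2670 = (-2*(-5) - 6) + 2670 = (10 - 6) + 2670 = 4 + 2670 = 2674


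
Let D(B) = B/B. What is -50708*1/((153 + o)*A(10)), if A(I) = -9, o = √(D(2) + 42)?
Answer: 61574/1669 - 3622*√43/15021 ≈ 35.312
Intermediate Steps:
D(B) = 1
o = √43 (o = √(1 + 42) = √43 ≈ 6.5574)
-50708*1/((153 + o)*A(10)) = -50708*(-1/(9*(153 + √43))) = -50708/(-1377 - 9*√43)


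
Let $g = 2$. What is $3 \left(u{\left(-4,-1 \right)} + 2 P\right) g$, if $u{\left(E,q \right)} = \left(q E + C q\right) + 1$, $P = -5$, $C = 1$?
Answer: $-36$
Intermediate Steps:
$u{\left(E,q \right)} = 1 + q + E q$ ($u{\left(E,q \right)} = \left(q E + 1 q\right) + 1 = \left(E q + q\right) + 1 = \left(q + E q\right) + 1 = 1 + q + E q$)
$3 \left(u{\left(-4,-1 \right)} + 2 P\right) g = 3 \left(\left(1 - 1 - -4\right) + 2 \left(-5\right)\right) 2 = 3 \left(\left(1 - 1 + 4\right) - 10\right) 2 = 3 \left(4 - 10\right) 2 = 3 \left(-6\right) 2 = \left(-18\right) 2 = -36$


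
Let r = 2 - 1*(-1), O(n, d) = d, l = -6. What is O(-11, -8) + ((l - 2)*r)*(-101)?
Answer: 2416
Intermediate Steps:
r = 3 (r = 2 + 1 = 3)
O(-11, -8) + ((l - 2)*r)*(-101) = -8 + ((-6 - 2)*3)*(-101) = -8 - 8*3*(-101) = -8 - 24*(-101) = -8 + 2424 = 2416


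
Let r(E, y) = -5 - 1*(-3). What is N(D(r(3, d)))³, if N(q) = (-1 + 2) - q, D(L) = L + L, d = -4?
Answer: 125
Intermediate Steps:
r(E, y) = -2 (r(E, y) = -5 + 3 = -2)
D(L) = 2*L
N(q) = 1 - q
N(D(r(3, d)))³ = (1 - 2*(-2))³ = (1 - 1*(-4))³ = (1 + 4)³ = 5³ = 125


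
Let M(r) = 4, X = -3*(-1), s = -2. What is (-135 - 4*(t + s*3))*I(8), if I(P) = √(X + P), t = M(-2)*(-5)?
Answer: -31*√11 ≈ -102.82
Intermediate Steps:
X = 3
t = -20 (t = 4*(-5) = -20)
I(P) = √(3 + P)
(-135 - 4*(t + s*3))*I(8) = (-135 - 4*(-20 - 2*3))*√(3 + 8) = (-135 - 4*(-20 - 6))*√11 = (-135 - 4*(-26))*√11 = (-135 + 104)*√11 = -31*√11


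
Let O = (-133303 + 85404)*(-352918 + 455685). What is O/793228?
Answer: -4922436533/793228 ≈ -6205.6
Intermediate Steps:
O = -4922436533 (O = -47899*102767 = -4922436533)
O/793228 = -4922436533/793228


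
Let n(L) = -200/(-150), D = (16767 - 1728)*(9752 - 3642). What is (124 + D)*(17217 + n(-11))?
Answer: 4746496025170/3 ≈ 1.5822e+12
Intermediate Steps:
D = 91888290 (D = 15039*6110 = 91888290)
n(L) = 4/3 (n(L) = -200*(-1/150) = 4/3)
(124 + D)*(17217 + n(-11)) = (124 + 91888290)*(17217 + 4/3) = 91888414*(51655/3) = 4746496025170/3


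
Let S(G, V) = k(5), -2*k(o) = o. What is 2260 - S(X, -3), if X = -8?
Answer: 4525/2 ≈ 2262.5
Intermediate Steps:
k(o) = -o/2
S(G, V) = -5/2 (S(G, V) = -½*5 = -5/2)
2260 - S(X, -3) = 2260 - 1*(-5/2) = 2260 + 5/2 = 4525/2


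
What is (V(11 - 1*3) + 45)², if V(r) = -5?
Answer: 1600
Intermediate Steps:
(V(11 - 1*3) + 45)² = (-5 + 45)² = 40² = 1600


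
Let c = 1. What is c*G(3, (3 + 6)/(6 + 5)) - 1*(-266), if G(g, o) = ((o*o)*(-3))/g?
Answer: 32105/121 ≈ 265.33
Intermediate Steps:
G(g, o) = -3*o²/g (G(g, o) = (o²*(-3))/g = (-3*o²)/g = -3*o²/g)
c*G(3, (3 + 6)/(6 + 5)) - 1*(-266) = 1*(-3*((3 + 6)/(6 + 5))²/3) - 1*(-266) = 1*(-3*⅓*(9/11)²) + 266 = 1*(-3*⅓*81/121) + 266 = 1*(-81/121) + 266 = -81/121 + 266 = 32105/121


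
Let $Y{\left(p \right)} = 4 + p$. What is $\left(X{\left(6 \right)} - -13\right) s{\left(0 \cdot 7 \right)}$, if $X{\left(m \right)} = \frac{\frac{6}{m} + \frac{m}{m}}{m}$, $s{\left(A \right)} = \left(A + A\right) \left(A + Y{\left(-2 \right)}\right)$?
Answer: $0$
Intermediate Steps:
$s{\left(A \right)} = 2 A \left(2 + A\right)$ ($s{\left(A \right)} = \left(A + A\right) \left(A + \left(4 - 2\right)\right) = 2 A \left(A + 2\right) = 2 A \left(2 + A\right)$)
$X{\left(m \right)} = \frac{1 + \frac{6}{m}}{m}$ ($X{\left(m \right)} = \frac{\frac{6}{m} + 1}{m} = \frac{1 + \frac{6}{m}}{m}$)
$\left(X{\left(6 \right)} - -13\right) s{\left(0 \cdot 7 \right)} = \left(\frac{6 + 6}{36} - -13\right) 2 \cdot 0 \cdot 7 \left(2 + 0 \cdot 7\right) = \left(\frac{1}{36} \cdot 12 + 13\right) 2 \cdot 0 \left(2 + 0\right) = \left(\frac{1}{3} + 13\right) 2 \cdot 0 \cdot 2 = \frac{40}{3} \cdot 0 = 0$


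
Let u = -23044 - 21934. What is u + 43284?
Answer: -1694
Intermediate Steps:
u = -44978
u + 43284 = -44978 + 43284 = -1694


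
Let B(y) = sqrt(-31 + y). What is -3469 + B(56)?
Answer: -3464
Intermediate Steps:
-3469 + B(56) = -3469 + sqrt(-31 + 56) = -3469 + sqrt(25) = -3469 + 5 = -3464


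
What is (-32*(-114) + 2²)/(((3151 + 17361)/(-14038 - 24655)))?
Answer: -35326709/5128 ≈ -6889.0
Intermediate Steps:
(-32*(-114) + 2²)/(((3151 + 17361)/(-14038 - 24655))) = (3648 + 4)/((20512/(-38693))) = 3652/((20512*(-1/38693))) = 3652/(-20512/38693) = 3652*(-38693/20512) = -35326709/5128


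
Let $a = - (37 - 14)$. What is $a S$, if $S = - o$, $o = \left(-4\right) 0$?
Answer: $0$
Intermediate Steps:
$a = -23$ ($a = \left(-1\right) 23 = -23$)
$o = 0$
$S = 0$ ($S = \left(-1\right) 0 = 0$)
$a S = \left(-23\right) 0 = 0$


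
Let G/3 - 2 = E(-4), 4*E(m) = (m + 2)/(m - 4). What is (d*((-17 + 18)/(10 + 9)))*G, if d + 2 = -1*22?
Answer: -297/38 ≈ -7.8158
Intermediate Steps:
d = -24 (d = -2 - 1*22 = -2 - 22 = -24)
E(m) = (2 + m)/(4*(-4 + m)) (E(m) = ((m + 2)/(m - 4))/4 = ((2 + m)/(-4 + m))/4 = (2 + m)/(4*(-4 + m)))
G = 99/16 (G = 6 + 3*((2 - 4)/(4*(-4 - 4))) = 6 + 3*((¼)*(-2)/(-8)) = 6 + 3*((¼)*(-⅛)*(-2)) = 6 + 3*(1/16) = 6 + 3/16 = 99/16 ≈ 6.1875)
(d*((-17 + 18)/(10 + 9)))*G = -24*(-17 + 18)/(10 + 9)*(99/16) = -24/19*(99/16) = -24*1/19*(99/16) = -24/19*99/16 = -297/38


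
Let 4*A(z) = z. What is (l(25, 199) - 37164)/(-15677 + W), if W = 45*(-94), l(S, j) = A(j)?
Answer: 148457/79628 ≈ 1.8644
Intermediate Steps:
A(z) = z/4
l(S, j) = j/4
W = -4230
(l(25, 199) - 37164)/(-15677 + W) = ((1/4)*199 - 37164)/(-15677 - 4230) = (199/4 - 37164)/(-19907) = -148457/4*(-1/19907) = 148457/79628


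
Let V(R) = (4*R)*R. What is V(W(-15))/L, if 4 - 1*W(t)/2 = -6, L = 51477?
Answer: 1600/51477 ≈ 0.031082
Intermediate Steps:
W(t) = 20 (W(t) = 8 - 2*(-6) = 8 + 12 = 20)
V(R) = 4*R²
V(W(-15))/L = (4*20²)/51477 = (4*400)*(1/51477) = 1600*(1/51477) = 1600/51477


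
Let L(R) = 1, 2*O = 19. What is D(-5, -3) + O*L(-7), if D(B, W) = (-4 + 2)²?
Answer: 27/2 ≈ 13.500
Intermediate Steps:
O = 19/2 (O = (½)*19 = 19/2 ≈ 9.5000)
D(B, W) = 4 (D(B, W) = (-2)² = 4)
D(-5, -3) + O*L(-7) = 4 + (19/2)*1 = 4 + 19/2 = 27/2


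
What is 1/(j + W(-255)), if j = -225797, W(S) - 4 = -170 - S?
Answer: -1/225708 ≈ -4.4305e-6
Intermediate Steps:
W(S) = -166 - S (W(S) = 4 + (-170 - S) = -166 - S)
1/(j + W(-255)) = 1/(-225797 + (-166 - 1*(-255))) = 1/(-225797 + (-166 + 255)) = 1/(-225797 + 89) = 1/(-225708) = -1/225708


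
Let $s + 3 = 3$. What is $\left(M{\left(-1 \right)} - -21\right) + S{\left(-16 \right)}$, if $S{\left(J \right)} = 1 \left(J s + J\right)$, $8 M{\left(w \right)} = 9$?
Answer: $\frac{49}{8} \approx 6.125$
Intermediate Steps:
$s = 0$ ($s = -3 + 3 = 0$)
$M{\left(w \right)} = \frac{9}{8}$ ($M{\left(w \right)} = \frac{1}{8} \cdot 9 = \frac{9}{8}$)
$S{\left(J \right)} = J$ ($S{\left(J \right)} = 1 \left(J 0 + J\right) = 1 \left(0 + J\right) = 1 J = J$)
$\left(M{\left(-1 \right)} - -21\right) + S{\left(-16 \right)} = \left(\frac{9}{8} - -21\right) - 16 = \left(\frac{9}{8} + 21\right) - 16 = \frac{177}{8} - 16 = \frac{49}{8}$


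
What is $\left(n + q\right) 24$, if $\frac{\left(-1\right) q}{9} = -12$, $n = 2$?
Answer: $2640$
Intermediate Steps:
$q = 108$ ($q = \left(-9\right) \left(-12\right) = 108$)
$\left(n + q\right) 24 = \left(2 + 108\right) 24 = 110 \cdot 24 = 2640$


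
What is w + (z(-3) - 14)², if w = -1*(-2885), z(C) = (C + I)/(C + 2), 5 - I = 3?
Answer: 3054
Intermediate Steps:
I = 2 (I = 5 - 1*3 = 5 - 3 = 2)
z(C) = 1 (z(C) = (C + 2)/(C + 2) = (2 + C)/(2 + C) = 1)
w = 2885
w + (z(-3) - 14)² = 2885 + (1 - 14)² = 2885 + (-13)² = 2885 + 169 = 3054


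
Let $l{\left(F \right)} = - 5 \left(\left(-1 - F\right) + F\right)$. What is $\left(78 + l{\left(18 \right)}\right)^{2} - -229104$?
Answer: $235993$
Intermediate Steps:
$l{\left(F \right)} = 5$ ($l{\left(F \right)} = \left(-5\right) \left(-1\right) = 5$)
$\left(78 + l{\left(18 \right)}\right)^{2} - -229104 = \left(78 + 5\right)^{2} - -229104 = 83^{2} + 229104 = 6889 + 229104 = 235993$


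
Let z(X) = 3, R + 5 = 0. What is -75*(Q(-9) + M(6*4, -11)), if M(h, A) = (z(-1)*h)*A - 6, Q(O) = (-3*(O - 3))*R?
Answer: 73350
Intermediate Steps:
R = -5 (R = -5 + 0 = -5)
Q(O) = -45 + 15*O (Q(O) = -3*(O - 3)*(-5) = -3*(-3 + O)*(-5) = (9 - 3*O)*(-5) = -45 + 15*O)
M(h, A) = -6 + 3*A*h (M(h, A) = (3*h)*A - 6 = 3*A*h - 6 = -6 + 3*A*h)
-75*(Q(-9) + M(6*4, -11)) = -75*((-45 + 15*(-9)) + (-6 + 3*(-11)*(6*4))) = -75*((-45 - 135) + (-6 + 3*(-11)*24)) = -75*(-180 + (-6 - 792)) = -75*(-180 - 798) = -75*(-978) = 73350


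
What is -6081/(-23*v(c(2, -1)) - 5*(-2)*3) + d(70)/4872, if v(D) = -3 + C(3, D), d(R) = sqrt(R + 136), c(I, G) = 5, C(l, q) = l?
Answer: -2027/10 + sqrt(206)/4872 ≈ -202.70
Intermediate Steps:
d(R) = sqrt(136 + R)
v(D) = 0 (v(D) = -3 + 3 = 0)
-6081/(-23*v(c(2, -1)) - 5*(-2)*3) + d(70)/4872 = -6081/(-23*0 - 5*(-2)*3) + sqrt(136 + 70)/4872 = -6081/(0 + 10*3) + sqrt(206)*(1/4872) = -6081/(0 + 30) + sqrt(206)/4872 = -6081/30 + sqrt(206)/4872 = -6081*1/30 + sqrt(206)/4872 = -2027/10 + sqrt(206)/4872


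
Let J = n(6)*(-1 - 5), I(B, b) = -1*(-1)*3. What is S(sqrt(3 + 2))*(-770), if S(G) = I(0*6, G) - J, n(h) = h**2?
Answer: -168630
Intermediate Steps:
I(B, b) = 3 (I(B, b) = 1*3 = 3)
J = -216 (J = 6**2*(-1 - 5) = 36*(-6) = -216)
S(G) = 219 (S(G) = 3 - 1*(-216) = 3 + 216 = 219)
S(sqrt(3 + 2))*(-770) = 219*(-770) = -168630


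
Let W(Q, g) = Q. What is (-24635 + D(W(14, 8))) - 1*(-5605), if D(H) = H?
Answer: -19016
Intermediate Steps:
(-24635 + D(W(14, 8))) - 1*(-5605) = (-24635 + 14) - 1*(-5605) = -24621 + 5605 = -19016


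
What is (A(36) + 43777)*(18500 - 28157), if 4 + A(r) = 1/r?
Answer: -1690864517/4 ≈ -4.2272e+8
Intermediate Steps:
A(r) = -4 + 1/r
(A(36) + 43777)*(18500 - 28157) = ((-4 + 1/36) + 43777)*(18500 - 28157) = ((-4 + 1/36) + 43777)*(-9657) = (-143/36 + 43777)*(-9657) = (1575829/36)*(-9657) = -1690864517/4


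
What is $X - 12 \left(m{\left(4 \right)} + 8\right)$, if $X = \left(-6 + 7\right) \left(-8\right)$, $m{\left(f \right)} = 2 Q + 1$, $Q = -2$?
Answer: $-68$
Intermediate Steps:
$m{\left(f \right)} = -3$ ($m{\left(f \right)} = 2 \left(-2\right) + 1 = -4 + 1 = -3$)
$X = -8$ ($X = 1 \left(-8\right) = -8$)
$X - 12 \left(m{\left(4 \right)} + 8\right) = -8 - 12 \left(-3 + 8\right) = -8 - 12 \cdot 5 = -8 - 60 = -68$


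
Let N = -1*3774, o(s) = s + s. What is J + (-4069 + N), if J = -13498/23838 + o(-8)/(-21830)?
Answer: -1020415596038/130095885 ≈ -7843.6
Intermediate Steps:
o(s) = 2*s
J = -73569983/130095885 (J = -13498/23838 + (2*(-8))/(-21830) = -13498*1/23838 - 16*(-1/21830) = -6749/11919 + 8/10915 = -73569983/130095885 ≈ -0.56551)
N = -3774
J + (-4069 + N) = -73569983/130095885 + (-4069 - 3774) = -73569983/130095885 - 7843 = -1020415596038/130095885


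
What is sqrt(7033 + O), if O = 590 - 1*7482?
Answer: sqrt(141) ≈ 11.874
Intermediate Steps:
O = -6892 (O = 590 - 7482 = -6892)
sqrt(7033 + O) = sqrt(7033 - 6892) = sqrt(141)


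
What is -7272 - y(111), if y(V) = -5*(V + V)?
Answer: -6162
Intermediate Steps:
y(V) = -10*V
-7272 - y(111) = -7272 - (-10)*111 = -7272 - 1*(-1110) = -7272 + 1110 = -6162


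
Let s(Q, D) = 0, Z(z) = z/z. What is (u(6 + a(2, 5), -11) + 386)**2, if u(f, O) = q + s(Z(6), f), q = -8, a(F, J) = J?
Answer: 142884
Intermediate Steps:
Z(z) = 1
u(f, O) = -8 (u(f, O) = -8 + 0 = -8)
(u(6 + a(2, 5), -11) + 386)**2 = (-8 + 386)**2 = 378**2 = 142884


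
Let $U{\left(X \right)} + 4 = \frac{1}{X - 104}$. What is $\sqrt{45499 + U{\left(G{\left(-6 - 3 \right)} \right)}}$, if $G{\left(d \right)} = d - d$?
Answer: $\frac{\sqrt{123018454}}{52} \approx 213.3$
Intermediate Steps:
$G{\left(d \right)} = 0$
$U{\left(X \right)} = -4 + \frac{1}{-104 + X}$ ($U{\left(X \right)} = -4 + \frac{1}{X - 104} = -4 + \frac{1}{-104 + X}$)
$\sqrt{45499 + U{\left(G{\left(-6 - 3 \right)} \right)}} = \sqrt{45499 + \frac{417 - 0}{-104 + 0}} = \sqrt{45499 + \frac{417 + 0}{-104}} = \sqrt{45499 - \frac{417}{104}} = \sqrt{\frac{4731479}{104}} = \frac{\sqrt{123018454}}{52}$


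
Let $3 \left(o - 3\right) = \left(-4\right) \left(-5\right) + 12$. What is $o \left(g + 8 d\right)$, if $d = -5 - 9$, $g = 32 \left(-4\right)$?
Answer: $-3280$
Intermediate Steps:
$g = -128$
$o = \frac{41}{3}$ ($o = 3 + \frac{\left(-4\right) \left(-5\right) + 12}{3} = 3 + \frac{20 + 12}{3} = 3 + \frac{1}{3} \cdot 32 = 3 + \frac{32}{3} = \frac{41}{3} \approx 13.667$)
$d = -14$ ($d = -5 - 9 = -14$)
$o \left(g + 8 d\right) = \frac{41 \left(-128 + 8 \left(-14\right)\right)}{3} = \frac{41 \left(-128 - 112\right)}{3} = \frac{41}{3} \left(-240\right) = -3280$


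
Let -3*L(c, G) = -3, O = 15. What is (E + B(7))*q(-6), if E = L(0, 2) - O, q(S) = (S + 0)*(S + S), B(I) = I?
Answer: -504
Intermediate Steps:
L(c, G) = 1 (L(c, G) = -⅓*(-3) = 1)
q(S) = 2*S² (q(S) = S*(2*S) = 2*S²)
E = -14 (E = 1 - 1*15 = 1 - 15 = -14)
(E + B(7))*q(-6) = (-14 + 7)*(2*(-6)²) = -14*36 = -7*72 = -504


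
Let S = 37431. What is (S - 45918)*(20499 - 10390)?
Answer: -85795083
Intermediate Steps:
(S - 45918)*(20499 - 10390) = (37431 - 45918)*(20499 - 10390) = -8487*10109 = -85795083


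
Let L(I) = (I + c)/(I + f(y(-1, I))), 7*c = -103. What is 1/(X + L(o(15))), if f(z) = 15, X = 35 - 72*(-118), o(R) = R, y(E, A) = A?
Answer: 105/895756 ≈ 0.00011722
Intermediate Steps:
c = -103/7 (c = (⅐)*(-103) = -103/7 ≈ -14.714)
X = 8531 (X = 35 + 8496 = 8531)
L(I) = (-103/7 + I)/(15 + I) (L(I) = (I - 103/7)/(I + 15) = (-103/7 + I)/(15 + I))
1/(X + L(o(15))) = 1/(8531 + (-103/7 + 15)/(15 + 15)) = 1/(8531 + (2/7)/30) = 1/(8531 + (1/30)*(2/7)) = 1/(8531 + 1/105) = 1/(895756/105) = 105/895756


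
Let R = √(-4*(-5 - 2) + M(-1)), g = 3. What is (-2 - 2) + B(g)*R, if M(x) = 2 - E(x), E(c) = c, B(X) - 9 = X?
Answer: -4 + 12*√31 ≈ 62.813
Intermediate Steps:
B(X) = 9 + X
M(x) = 2 - x
R = √31 (R = √(-4*(-5 - 2) + (2 - 1*(-1))) = √(-4*(-7) + (2 + 1)) = √(28 + 3) = √31 ≈ 5.5678)
(-2 - 2) + B(g)*R = (-2 - 2) + (9 + 3)*√31 = -4 + 12*√31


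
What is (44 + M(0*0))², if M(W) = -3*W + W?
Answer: 1936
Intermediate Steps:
M(W) = -2*W
(44 + M(0*0))² = (44 - 0*0)² = (44 - 2*0)² = (44 + 0)² = 44² = 1936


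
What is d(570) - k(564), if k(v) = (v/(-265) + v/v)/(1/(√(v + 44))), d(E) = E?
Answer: 570 + 1196*√38/265 ≈ 597.82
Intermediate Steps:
k(v) = √(44 + v)*(1 - v/265) (k(v) = (v*(-1/265) + 1)/(1/(√(44 + v))) = (-v/265 + 1)/((44 + v)^(-½)) = (1 - v/265)*√(44 + v) = √(44 + v)*(1 - v/265))
d(570) - k(564) = 570 - √(44 + 564)*(265 - 1*564)/265 = 570 - √608*(265 - 564)/265 = 570 - 4*√38*(-299)/265 = 570 - (-1196)*√38/265 = 570 + 1196*√38/265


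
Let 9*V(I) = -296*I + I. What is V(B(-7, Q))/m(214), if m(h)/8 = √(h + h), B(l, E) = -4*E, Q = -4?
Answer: -295*√107/963 ≈ -3.1687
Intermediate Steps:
m(h) = 8*√2*√h (m(h) = 8*√(h + h) = 8*√(2*h) = 8*(√2*√h) = 8*√2*√h)
V(I) = -295*I/9 (V(I) = (-296*I + I)/9 = (-295*I)/9 = -295*I/9)
V(B(-7, Q))/m(214) = (-(-1180)*(-4)/9)/((8*√2*√214)) = (-295/9*16)/((16*√107)) = -295*√107/963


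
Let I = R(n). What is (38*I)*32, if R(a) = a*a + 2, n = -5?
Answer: 32832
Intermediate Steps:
R(a) = 2 + a² (R(a) = a² + 2 = 2 + a²)
I = 27 (I = 2 + (-5)² = 2 + 25 = 27)
(38*I)*32 = (38*27)*32 = 1026*32 = 32832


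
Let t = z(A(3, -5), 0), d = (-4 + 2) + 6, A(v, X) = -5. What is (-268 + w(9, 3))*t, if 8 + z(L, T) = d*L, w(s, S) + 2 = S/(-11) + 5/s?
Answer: 747656/99 ≈ 7552.1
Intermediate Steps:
d = 4 (d = -2 + 6 = 4)
w(s, S) = -2 + 5/s - S/11 (w(s, S) = -2 + (S/(-11) + 5/s) = -2 + (S*(-1/11) + 5/s) = -2 + (-S/11 + 5/s) = -2 + (5/s - S/11) = -2 + 5/s - S/11)
z(L, T) = -8 + 4*L
t = -28 (t = -8 + 4*(-5) = -8 - 20 = -28)
(-268 + w(9, 3))*t = (-268 + (-2 + 5/9 - 1/11*3))*(-28) = (-268 + (-2 + 5*(1/9) - 3/11))*(-28) = (-268 + (-2 + 5/9 - 3/11))*(-28) = (-268 - 170/99)*(-28) = -26702/99*(-28) = 747656/99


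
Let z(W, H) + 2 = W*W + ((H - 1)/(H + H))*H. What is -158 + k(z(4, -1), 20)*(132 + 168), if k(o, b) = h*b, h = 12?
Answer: 71842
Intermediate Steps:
z(W, H) = -5/2 + W**2 + H/2 (z(W, H) = -2 + (W*W + ((H - 1)/(H + H))*H) = -2 + (W**2 + ((-1 + H)/((2*H)))*H) = -2 + (W**2 + ((-1 + H)*(1/(2*H)))*H) = -2 + (W**2 + ((-1 + H)/(2*H))*H) = -2 + (W**2 + (-1/2 + H/2)) = -2 + (-1/2 + W**2 + H/2) = -5/2 + W**2 + H/2)
k(o, b) = 12*b
-158 + k(z(4, -1), 20)*(132 + 168) = -158 + (12*20)*(132 + 168) = -158 + 240*300 = -158 + 72000 = 71842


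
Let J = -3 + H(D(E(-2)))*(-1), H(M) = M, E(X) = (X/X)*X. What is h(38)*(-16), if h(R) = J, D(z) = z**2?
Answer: 112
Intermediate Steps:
E(X) = X (E(X) = 1*X = X)
J = -7 (J = -3 + (-2)**2*(-1) = -3 + 4*(-1) = -3 - 4 = -7)
h(R) = -7
h(38)*(-16) = -7*(-16) = 112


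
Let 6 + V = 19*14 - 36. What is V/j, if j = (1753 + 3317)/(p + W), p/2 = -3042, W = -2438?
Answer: -954464/2535 ≈ -376.51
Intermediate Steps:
p = -6084 (p = 2*(-3042) = -6084)
j = -2535/4261 (j = (1753 + 3317)/(-6084 - 2438) = 5070/(-8522) = 5070*(-1/8522) = -2535/4261 ≈ -0.59493)
V = 224 (V = -6 + (19*14 - 36) = -6 + (266 - 36) = -6 + 230 = 224)
V/j = 224/(-2535/4261) = 224*(-4261/2535) = -954464/2535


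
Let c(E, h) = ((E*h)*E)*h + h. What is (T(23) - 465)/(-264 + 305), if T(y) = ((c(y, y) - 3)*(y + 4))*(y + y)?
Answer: 347586897/41 ≈ 8.4777e+6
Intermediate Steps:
c(E, h) = h + E**2*h**2 (c(E, h) = (h*E**2)*h + h = E**2*h**2 + h = h + E**2*h**2)
T(y) = 2*y*(-3 + y*(1 + y**3))*(4 + y) (T(y) = ((y*(1 + y*y**2) - 3)*(y + 4))*(y + y) = ((y*(1 + y**3) - 3)*(4 + y))*(2*y) = ((-3 + y*(1 + y**3))*(4 + y))*(2*y) = 2*y*(-3 + y*(1 + y**3))*(4 + y))
(T(23) - 465)/(-264 + 305) = (2*23*(-12 + 23 + 23**2 + 23**5 + 4*23**4) - 465)/(-264 + 305) = (2*23*(-12 + 23 + 529 + 6436343 + 4*279841) - 465)/41 = (2*23*(-12 + 23 + 529 + 6436343 + 1119364) - 465)*(1/41) = (2*23*7556247 - 465)*(1/41) = (347587362 - 465)*(1/41) = 347586897*(1/41) = 347586897/41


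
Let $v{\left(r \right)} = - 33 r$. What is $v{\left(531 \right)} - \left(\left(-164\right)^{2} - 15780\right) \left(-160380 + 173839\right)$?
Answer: $-149627767$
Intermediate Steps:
$v{\left(531 \right)} - \left(\left(-164\right)^{2} - 15780\right) \left(-160380 + 173839\right) = \left(-33\right) 531 - \left(\left(-164\right)^{2} - 15780\right) \left(-160380 + 173839\right) = -17523 - \left(26896 - 15780\right) 13459 = -17523 - 11116 \cdot 13459 = -17523 - 149610244 = -149627767$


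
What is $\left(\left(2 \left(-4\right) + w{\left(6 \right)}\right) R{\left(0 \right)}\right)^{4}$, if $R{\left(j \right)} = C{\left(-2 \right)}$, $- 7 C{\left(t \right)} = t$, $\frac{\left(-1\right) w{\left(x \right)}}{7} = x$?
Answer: $\frac{100000000}{2401} \approx 41649.0$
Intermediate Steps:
$w{\left(x \right)} = - 7 x$
$C{\left(t \right)} = - \frac{t}{7}$
$R{\left(j \right)} = \frac{2}{7}$ ($R{\left(j \right)} = \left(- \frac{1}{7}\right) \left(-2\right) = \frac{2}{7}$)
$\left(\left(2 \left(-4\right) + w{\left(6 \right)}\right) R{\left(0 \right)}\right)^{4} = \left(\left(2 \left(-4\right) - 42\right) \frac{2}{7}\right)^{4} = \left(\left(-8 - 42\right) \frac{2}{7}\right)^{4} = \left(\left(-50\right) \frac{2}{7}\right)^{4} = \left(- \frac{100}{7}\right)^{4} = \frac{100000000}{2401}$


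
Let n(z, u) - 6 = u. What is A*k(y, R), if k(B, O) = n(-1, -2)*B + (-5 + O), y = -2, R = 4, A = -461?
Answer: 4149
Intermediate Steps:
n(z, u) = 6 + u
k(B, O) = -5 + O + 4*B (k(B, O) = (6 - 2)*B + (-5 + O) = 4*B + (-5 + O) = -5 + O + 4*B)
A*k(y, R) = -461*(-5 + 4 + 4*(-2)) = -461*(-5 + 4 - 8) = -461*(-9) = 4149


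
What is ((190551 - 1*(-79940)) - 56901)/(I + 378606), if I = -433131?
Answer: -42718/10905 ≈ -3.9173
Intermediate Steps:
((190551 - 1*(-79940)) - 56901)/(I + 378606) = ((190551 - 1*(-79940)) - 56901)/(-433131 + 378606) = ((190551 + 79940) - 56901)/(-54525) = (270491 - 56901)*(-1/54525) = 213590*(-1/54525) = -42718/10905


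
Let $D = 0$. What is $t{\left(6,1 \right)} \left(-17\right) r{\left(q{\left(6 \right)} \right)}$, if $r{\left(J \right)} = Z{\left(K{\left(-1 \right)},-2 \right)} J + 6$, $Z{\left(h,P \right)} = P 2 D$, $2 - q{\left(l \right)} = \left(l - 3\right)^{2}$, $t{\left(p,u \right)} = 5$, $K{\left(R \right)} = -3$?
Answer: $-510$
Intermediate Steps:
$q{\left(l \right)} = 2 - \left(-3 + l\right)^{2}$ ($q{\left(l \right)} = 2 - \left(l - 3\right)^{2} = 2 - \left(-3 + l\right)^{2}$)
$Z{\left(h,P \right)} = 0$ ($Z{\left(h,P \right)} = P 2 \cdot 0 = 2 P 0 = 0$)
$r{\left(J \right)} = 6$ ($r{\left(J \right)} = 0 J + 6 = 0 + 6 = 6$)
$t{\left(6,1 \right)} \left(-17\right) r{\left(q{\left(6 \right)} \right)} = 5 \left(-17\right) 6 = \left(-85\right) 6 = -510$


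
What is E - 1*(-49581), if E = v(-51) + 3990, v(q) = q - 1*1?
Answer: 53519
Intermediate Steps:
v(q) = -1 + q (v(q) = q - 1 = -1 + q)
E = 3938 (E = (-1 - 51) + 3990 = -52 + 3990 = 3938)
E - 1*(-49581) = 3938 - 1*(-49581) = 3938 + 49581 = 53519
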